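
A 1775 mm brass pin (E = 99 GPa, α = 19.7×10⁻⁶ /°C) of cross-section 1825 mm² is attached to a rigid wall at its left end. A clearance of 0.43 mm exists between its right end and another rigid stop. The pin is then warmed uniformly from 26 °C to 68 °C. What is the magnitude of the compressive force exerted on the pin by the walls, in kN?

P ≈ 106 kN

Unrestrained expansion: δ_free = αΔT L = 19.7×10⁻⁶ × 42 × 1775 = 1.469 mm.
After closing the 0.43 mm clearance, 1.469 − 0.43 = 1.039 mm of expansion remains to be suppressed by the wall.
Compatibility: PL/(AE) = 1.039 mm, so σ = P/A = E × (1.039/1775) = 57.93 MPa.
P = σA = 57.93 × 1825 = 105.7 kN.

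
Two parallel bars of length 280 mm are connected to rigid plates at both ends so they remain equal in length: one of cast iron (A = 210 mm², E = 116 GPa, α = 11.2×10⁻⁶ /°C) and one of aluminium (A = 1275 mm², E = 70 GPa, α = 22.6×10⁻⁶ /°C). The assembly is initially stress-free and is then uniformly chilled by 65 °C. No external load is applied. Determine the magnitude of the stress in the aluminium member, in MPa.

σ ≈ 11.1 MPa (tensile)

Equilibrium of a rigid end plate with no external load gives equal and opposite internal forces ±P in the two members. Since α_{aluminium} > α_{cast iron}, cooling drives the aluminium into tension and the cast iron into compression.
Setting the final lengths equal and cancelling L: (α₁ − α₂)ΔT = P/(A₁E₁) + P/(A₂E₂).
|α₁ − α₂|·ΔT = 11.4×10⁻⁶ × 65 = 0.000741.
1/(A₁E₁) + 1/(A₂E₂) = 1/(210×116×10³) + 1/(1275×70×10³) = 5.226×10⁻⁸ N⁻¹.
So P = 0.000741 / 5.226×10⁻⁸ = 14.18 kN.
σ_{aluminium} = P/A₂ = 14180/1275 = 11.12 MPa, tensile.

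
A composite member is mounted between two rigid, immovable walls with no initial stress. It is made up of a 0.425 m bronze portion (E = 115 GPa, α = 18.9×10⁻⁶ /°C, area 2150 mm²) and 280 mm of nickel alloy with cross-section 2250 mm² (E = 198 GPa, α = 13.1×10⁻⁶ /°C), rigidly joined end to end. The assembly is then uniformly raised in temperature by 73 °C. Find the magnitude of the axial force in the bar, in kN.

With the walls removed the bar would change length by δ_free = Σ αᵢΔT Lᵢ = 18.9×10⁻⁶×73×425 + 13.1×10⁻⁶×73×280 = 0.8541 mm.
The rigid supports impose zero overall length change; the single axial force P common to all segments must satisfy P Σ Lᵢ/(AᵢEᵢ) = δ_free.
Σ Lᵢ/(AᵢEᵢ) = 425/(2150×115×10³) + 280/(2250×198×10³) = 2.347×10⁻⁶ mm/N.
Hence P = δ_free / Σ(L/AE) = 0.8541/2.347×10⁻⁶ = 363.9 kN (compressive).

P ≈ 364 kN (compressive)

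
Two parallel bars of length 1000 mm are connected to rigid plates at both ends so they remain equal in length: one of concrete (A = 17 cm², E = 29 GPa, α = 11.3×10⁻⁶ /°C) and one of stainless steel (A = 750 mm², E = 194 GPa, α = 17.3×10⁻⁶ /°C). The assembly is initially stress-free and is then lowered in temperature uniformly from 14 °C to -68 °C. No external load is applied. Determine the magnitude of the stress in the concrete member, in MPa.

σ ≈ 10.7 MPa (compressive)

Both members must finish at the same length. With the larger α, the stainless steel tends to over-contract; the plates restrain it, putting the stainless steel in tension and the concrete in compression. With no external load the two internal forces are equal and opposite, magnitude P.
Compatibility of the two members (thermal + elastic change equal): (α₁ − α₂)ΔT = P·[1/(A₁E₁) + 1/(A₂E₂)].
|α₁ − α₂|·ΔT = 6×10⁻⁶ × 82 = 0.000492.
1/(A₁E₁) + 1/(A₂E₂) = 1/(1700×29×10³) + 1/(750×194×10³) = 2.716×10⁻⁸ N⁻¹.
So P = 0.000492 / 2.716×10⁻⁸ = 18.12 kN.
σ_{concrete} = P/A₁ = 18120/1700 = 10.66 MPa, compressive.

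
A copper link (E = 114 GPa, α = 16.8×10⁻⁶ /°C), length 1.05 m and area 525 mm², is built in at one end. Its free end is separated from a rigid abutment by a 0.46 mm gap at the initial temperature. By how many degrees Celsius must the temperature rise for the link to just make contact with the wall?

ΔT ≈ 26.1 °C

The gap closes when αΔT L = 0.46 mm, since the link is still unstressed at that instant.
ΔT = 0.46 / (16.8×10⁻⁶ × 1050) = 26.08 °C.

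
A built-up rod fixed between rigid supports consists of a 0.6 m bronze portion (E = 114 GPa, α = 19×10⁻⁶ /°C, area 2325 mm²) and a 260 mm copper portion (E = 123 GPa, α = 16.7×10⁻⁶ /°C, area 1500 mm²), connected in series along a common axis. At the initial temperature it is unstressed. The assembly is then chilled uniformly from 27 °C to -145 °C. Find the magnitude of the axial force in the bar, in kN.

Free thermal contraction of the whole bar: Σ αᵢΔT Lᵢ = 19×10⁻⁶×172×600 + 16.7×10⁻⁶×172×260 = 2.708 mm.
Since the ends are fixed, an axial force P builds up, equal in every segment, with P · Σ Lᵢ/(AᵢEᵢ) = δ_free.
The series flexibility is Σ Lᵢ/(AᵢEᵢ) = 600/(2325×114×10³) + 260/(1500×123×10³) = 3.673×10⁻⁶ mm/N.
So P = 2.708 / 3.673×10⁻⁶ = 737.2 kN, tensile.

P ≈ 737 kN (tensile)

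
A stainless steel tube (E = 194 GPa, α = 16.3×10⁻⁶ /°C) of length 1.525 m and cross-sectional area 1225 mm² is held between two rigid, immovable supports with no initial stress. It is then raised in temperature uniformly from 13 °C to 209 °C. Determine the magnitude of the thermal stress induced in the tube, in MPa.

The supports are rigid, so the total axial strain is zero. The restrained thermal strain is ε = αΔT = 16.3×10⁻⁶ × 196 = 3194.8×10⁻⁶.
σ = EαΔT = 194×10³ × 16.3×10⁻⁶ × 196 = 619.8 MPa (compressive; the tube is trying to expand).

σ ≈ 620 MPa (compressive)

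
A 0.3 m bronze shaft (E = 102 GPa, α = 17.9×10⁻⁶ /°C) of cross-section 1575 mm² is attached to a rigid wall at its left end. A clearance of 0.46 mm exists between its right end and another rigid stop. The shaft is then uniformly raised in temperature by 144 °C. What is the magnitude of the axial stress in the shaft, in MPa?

If the wall were absent the shaft would grow by αΔT L = 17.9×10⁻⁶ × 144 × 300 = 0.7733 mm.
This exceeds the 0.46 mm gap, so the wall pushes back. The portion of expansion that must be recovered elastically is δ_free − gap = 0.7733 − 0.46 = 0.3133 mm.
Compatibility: PL/(AE) = 0.3133 mm, so σ = P/A = E × (0.3133/300) = 106.5 MPa.

σ ≈ 107 MPa (compressive)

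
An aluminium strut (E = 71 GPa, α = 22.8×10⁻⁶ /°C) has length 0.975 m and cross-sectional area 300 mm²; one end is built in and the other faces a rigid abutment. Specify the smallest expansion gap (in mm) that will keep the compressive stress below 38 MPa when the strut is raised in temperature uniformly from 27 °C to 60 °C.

g ≈ 0.212 mm

With no wall the strut would lengthen by αΔT L = 22.8×10⁻⁶ × 33 × 975 = 0.7336 mm.
A stress of 38 MPa corresponds to the wall pushing the strut back by σL/E = 38×975/(71×10³) = 0.5218 mm.
So the gap has to take up the difference, g_min = δ_free − σL/E = 0.7336 − 0.5218 = 0.2118 mm.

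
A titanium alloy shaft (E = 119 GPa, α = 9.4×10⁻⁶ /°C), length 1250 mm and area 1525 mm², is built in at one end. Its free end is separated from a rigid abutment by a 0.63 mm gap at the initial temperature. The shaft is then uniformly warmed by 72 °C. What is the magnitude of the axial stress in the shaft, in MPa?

σ ≈ 20.6 MPa (compressive)

Free thermal elongation = αΔT L = 9.4×10⁻⁶ × 72 × 1250 = 0.846 mm.
After closing the 0.63 mm clearance, 0.846 − 0.63 = 0.216 mm of expansion remains to be suppressed by the wall.
So σ = E(δ_free − g)/L = 119×10³ × 0.216/1250 = 20.56 MPa.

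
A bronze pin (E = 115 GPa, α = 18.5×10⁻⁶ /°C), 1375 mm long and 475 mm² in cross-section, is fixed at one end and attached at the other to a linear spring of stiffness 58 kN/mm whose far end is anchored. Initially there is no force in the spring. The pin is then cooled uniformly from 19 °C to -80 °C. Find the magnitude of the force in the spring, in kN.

P ≈ 59.4 kN

The unrestrained thermal change is αΔT L = 18.5×10⁻⁶ × 99 × 1375 = 2.518 mm.
With a force P in the spring, the elastic change of the pin is PL/(AE) and that of the spring is P/k; compatibility requires their sum to equal δ_free.
So P = δ_free / [L/(AE) + 1/k] = 2.518 / [ 1375/(475×115×10³) + 1/(58×10³) ].
P = 2.518 / 4.241×10⁻⁵ = 59380 N.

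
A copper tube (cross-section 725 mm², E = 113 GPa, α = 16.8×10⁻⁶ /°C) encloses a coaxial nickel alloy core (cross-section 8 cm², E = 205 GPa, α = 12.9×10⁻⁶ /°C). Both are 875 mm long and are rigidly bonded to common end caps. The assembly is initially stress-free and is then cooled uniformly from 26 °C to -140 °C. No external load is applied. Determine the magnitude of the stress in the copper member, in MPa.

Equilibrium of a rigid end plate with no external load gives equal and opposite internal forces ±P in the two members. Since α_{copper} > α_{nickel alloy}, cooling drives the copper into tension and the nickel alloy into compression.
Setting the final lengths equal and cancelling L: (α₁ − α₂)ΔT = P/(A₁E₁) + P/(A₂E₂).
|α₁ − α₂|·ΔT = 3.9×10⁻⁶ × 166 = 0.0006474.
1/(A₁E₁) + 1/(A₂E₂) = 1/(725×113×10³) + 1/(800×205×10³) = 1.83×10⁻⁸ N⁻¹.
So P = 0.0006474 / 1.83×10⁻⁸ = 35.37 kN.
σ_{copper} = P/A₁ = 35370/725 = 48.79 MPa, tensile.

σ ≈ 48.8 MPa (tensile)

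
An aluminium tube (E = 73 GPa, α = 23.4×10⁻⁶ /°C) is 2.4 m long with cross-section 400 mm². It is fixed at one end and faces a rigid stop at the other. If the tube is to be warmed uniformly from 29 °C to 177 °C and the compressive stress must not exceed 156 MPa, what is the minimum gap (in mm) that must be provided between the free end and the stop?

Free expansion if unrestrained: δ_free = αΔT L = 23.4×10⁻⁶ × 148 × 2400 = 8.312 mm.
A stress of 156 MPa corresponds to the wall pushing the tube back by σL/E = 156×2400/(73×10³) = 5.129 mm.
So the gap has to take up the difference, g_min = δ_free − σL/E = 8.312 − 5.129 = 3.183 mm.

g ≈ 3.18 mm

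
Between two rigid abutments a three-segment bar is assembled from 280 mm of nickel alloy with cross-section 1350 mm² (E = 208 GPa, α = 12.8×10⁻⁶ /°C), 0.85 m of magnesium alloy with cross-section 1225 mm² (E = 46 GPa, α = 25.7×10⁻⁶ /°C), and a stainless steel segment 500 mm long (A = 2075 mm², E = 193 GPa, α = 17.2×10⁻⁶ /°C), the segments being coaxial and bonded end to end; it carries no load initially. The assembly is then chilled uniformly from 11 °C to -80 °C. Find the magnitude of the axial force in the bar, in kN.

Free thermal contraction of the whole bar: Σ αᵢΔT Lᵢ = 12.8×10⁻⁶×91×280 + 25.7×10⁻⁶×91×850 + 17.2×10⁻⁶×91×500 = 3.097 mm.
The walls prevent any net length change, so an axial force P (same in every segment) develops. Compatibility: P · Σ Lᵢ/(AᵢEᵢ) = δ_free.
The series flexibility is Σ Lᵢ/(AᵢEᵢ) = 280/(1350×208×10³) + 850/(1225×46×10³) + 500/(2075×193×10³) = 1.733×10⁻⁵ mm/N.
P = 3.097 / 1.733×10⁻⁵ = 178700 N = 178.7 kN, tensile.

P ≈ 179 kN (tensile)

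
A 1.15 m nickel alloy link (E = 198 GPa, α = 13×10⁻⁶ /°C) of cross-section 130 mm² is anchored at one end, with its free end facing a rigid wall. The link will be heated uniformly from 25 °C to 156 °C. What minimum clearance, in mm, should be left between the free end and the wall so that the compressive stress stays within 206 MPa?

Free expansion if unrestrained: δ_free = αΔT L = 13×10⁻⁶ × 131 × 1150 = 1.958 mm.
A stress of 206 MPa corresponds to the wall pushing the link back by σL/E = 206×1150/(198×10³) = 1.196 mm.
The gap must absorb the remainder: g_min = 1.958 − 1.196 = 0.762 mm.

g ≈ 0.762 mm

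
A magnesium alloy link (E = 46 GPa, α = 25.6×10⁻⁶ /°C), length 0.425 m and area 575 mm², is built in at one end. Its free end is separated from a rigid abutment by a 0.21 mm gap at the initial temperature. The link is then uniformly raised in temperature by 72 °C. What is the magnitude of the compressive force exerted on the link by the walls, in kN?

P ≈ 35.7 kN

Free thermal elongation = αΔT L = 25.6×10⁻⁶ × 72 × 425 = 0.7834 mm.
After closing the 0.21 mm clearance, 0.7834 − 0.21 = 0.5734 mm of expansion remains to be suppressed by the wall.
That suppressed elongation corresponds to σ = E·Δ/L = 46×10³ × 0.5734/425 = 62.06 MPa.
Force on the wall = σA = 62.06 × 575 mm² = 35.68 kN.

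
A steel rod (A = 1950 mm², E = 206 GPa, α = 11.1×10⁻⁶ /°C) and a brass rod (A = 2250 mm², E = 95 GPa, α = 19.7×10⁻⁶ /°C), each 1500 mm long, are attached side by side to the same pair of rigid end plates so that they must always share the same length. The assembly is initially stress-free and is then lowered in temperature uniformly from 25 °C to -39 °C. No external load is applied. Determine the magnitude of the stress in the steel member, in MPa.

σ ≈ 39.4 MPa (compressive)

Both members must finish at the same length. With the larger α, the brass tends to over-contract; the plates restrain it, putting the brass in tension and the steel in compression. With no external load the two internal forces are equal and opposite, magnitude P.
Equating the net (thermal + elastic) strains gives |α₁ − α₂|·ΔT = P·[1/(A₁E₁) + 1/(A₂E₂)].
|α₁ − α₂|·ΔT = 8.6×10⁻⁶ × 64 = 0.0005504.
1/(A₁E₁) + 1/(A₂E₂) = 1/(1950×206×10³) + 1/(2250×95×10³) = 7.168×10⁻⁹ N⁻¹.
P = 0.0005504 / 7.168×10⁻⁹ = 76790 N = 76.79 kN.
σ_{steel} = P/A₁ = 76790/1950 = 39.38 MPa, compressive.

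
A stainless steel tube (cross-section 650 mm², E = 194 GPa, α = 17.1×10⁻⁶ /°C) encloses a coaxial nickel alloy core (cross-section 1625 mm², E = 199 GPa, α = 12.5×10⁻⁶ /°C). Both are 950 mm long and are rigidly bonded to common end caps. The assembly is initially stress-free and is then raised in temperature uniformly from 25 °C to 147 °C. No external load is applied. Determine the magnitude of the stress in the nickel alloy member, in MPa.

σ ≈ 31.3 MPa (tensile)

The stainless steel has the larger α, so on heating it would change length more than the nickel alloy if both were free. The rigid plates force a common final length, so the stainless steel is put into compression and the nickel alloy into tension, with equal and opposite forces P (no external load).
Compatibility of the two members (thermal + elastic change equal): (α₁ − α₂)ΔT = P·[1/(A₁E₁) + 1/(A₂E₂)].
|α₁ − α₂|·ΔT = 4.6×10⁻⁶ × 122 = 0.0005612.
1/(A₁E₁) + 1/(A₂E₂) = 1/(650×194×10³) + 1/(1625×199×10³) = 1.102×10⁻⁸ N⁻¹.
So P = 0.0005612 / 1.102×10⁻⁸ = 50.91 kN.
σ_{nickel alloy} = P/A₂ = 50910/1625 = 31.33 MPa, tensile.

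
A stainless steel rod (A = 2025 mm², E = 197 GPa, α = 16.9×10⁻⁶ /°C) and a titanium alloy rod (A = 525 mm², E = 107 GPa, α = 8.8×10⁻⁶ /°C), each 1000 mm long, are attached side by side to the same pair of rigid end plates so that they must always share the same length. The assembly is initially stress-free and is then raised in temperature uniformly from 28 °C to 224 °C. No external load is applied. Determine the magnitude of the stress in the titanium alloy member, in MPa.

Equilibrium of a rigid end plate with no external load gives equal and opposite internal forces ±P in the two members. Since α_{stainless steel} > α_{titanium alloy}, heating drives the stainless steel into compression and the titanium alloy into tension.
Setting the final lengths equal and cancelling L: (α₁ − α₂)ΔT = P/(A₁E₁) + P/(A₂E₂).
|α₁ − α₂|·ΔT = 8.1×10⁻⁶ × 196 = 0.001588.
1/(A₁E₁) + 1/(A₂E₂) = 1/(2025×197×10³) + 1/(525×107×10³) = 2.031×10⁻⁸ N⁻¹.
P = 0.001588 / 2.031×10⁻⁸ = 78180 N = 78.18 kN.
σ_{titanium alloy} = P/A₂ = 78180/525 = 148.9 MPa, tensile.

σ ≈ 149 MPa (tensile)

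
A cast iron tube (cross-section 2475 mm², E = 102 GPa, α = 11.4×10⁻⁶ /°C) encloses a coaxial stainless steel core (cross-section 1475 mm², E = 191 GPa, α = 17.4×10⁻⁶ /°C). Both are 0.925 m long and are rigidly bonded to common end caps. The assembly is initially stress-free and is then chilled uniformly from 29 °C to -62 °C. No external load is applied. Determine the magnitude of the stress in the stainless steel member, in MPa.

Equilibrium of a rigid end plate with no external load gives equal and opposite internal forces ±P in the two members. Since α_{stainless steel} > α_{cast iron}, cooling drives the stainless steel into tension and the cast iron into compression.
Setting the final lengths equal and cancelling L: (α₁ − α₂)ΔT = P/(A₁E₁) + P/(A₂E₂).
|α₁ − α₂|·ΔT = 6×10⁻⁶ × 91 = 0.000546.
1/(A₁E₁) + 1/(A₂E₂) = 1/(2475×102×10³) + 1/(1475×191×10³) = 7.511×10⁻⁹ N⁻¹.
P = 0.000546 / 7.511×10⁻⁹ = 72700 N = 72.7 kN.
σ_{stainless steel} = P/A₂ = 72700/1475 = 49.29 MPa, tensile.

σ ≈ 49.3 MPa (tensile)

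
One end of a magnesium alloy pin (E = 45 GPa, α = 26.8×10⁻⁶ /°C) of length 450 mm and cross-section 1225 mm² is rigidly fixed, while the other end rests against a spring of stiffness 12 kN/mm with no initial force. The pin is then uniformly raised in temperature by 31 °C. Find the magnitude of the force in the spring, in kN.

Free thermal expansion: δ_free = αΔT L = 26.8×10⁻⁶ × 31 × 450 = 0.3739 mm.
Let P be the compressive force at the spring. The pin shortens elastically by PL/(AE) and the spring compresses by P/k; together these equal δ_free.
So P = δ_free / [L/(AE) + 1/k] = 0.3739 / [ 450/(1225×45×10³) + 1/(12×10³) ].
P = 0.3739 / 9.15×10⁻⁵ = 4086 N.

P ≈ 4.09 kN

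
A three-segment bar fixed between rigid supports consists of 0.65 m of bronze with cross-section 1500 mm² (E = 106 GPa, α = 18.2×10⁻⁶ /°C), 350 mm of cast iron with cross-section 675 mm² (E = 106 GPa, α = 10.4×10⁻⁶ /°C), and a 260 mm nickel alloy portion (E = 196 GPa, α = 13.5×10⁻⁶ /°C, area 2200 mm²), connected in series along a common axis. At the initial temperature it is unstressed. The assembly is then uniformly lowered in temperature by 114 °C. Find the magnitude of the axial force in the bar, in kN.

P ≈ 226 kN (tensile)

Free thermal contraction of the whole bar: Σ αᵢΔT Lᵢ = 18.2×10⁻⁶×114×650 + 10.4×10⁻⁶×114×350 + 13.5×10⁻⁶×114×260 = 2.164 mm.
Since the ends are fixed, an axial force P builds up, equal in every segment, with P · Σ Lᵢ/(AᵢEᵢ) = δ_free.
Σ Lᵢ/(AᵢEᵢ) = 650/(1500×106×10³) + 350/(675×106×10³) + 260/(2200×196×10³) = 9.583×10⁻⁶ mm/N.
Hence P = δ_free / Σ(L/AE) = 2.164/9.583×10⁻⁶ = 225.8 kN (tensile).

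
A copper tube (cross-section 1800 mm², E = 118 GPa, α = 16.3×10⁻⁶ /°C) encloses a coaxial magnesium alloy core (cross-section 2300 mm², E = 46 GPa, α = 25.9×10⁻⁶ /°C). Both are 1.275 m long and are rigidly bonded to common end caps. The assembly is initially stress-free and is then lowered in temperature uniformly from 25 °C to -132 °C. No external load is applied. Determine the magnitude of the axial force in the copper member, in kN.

P ≈ 106 kN (compressive in the copper)

Both members must finish at the same length. With the larger α, the magnesium alloy tends to over-contract; the plates restrain it, putting the magnesium alloy in tension and the copper in compression. With no external load the two internal forces are equal and opposite, magnitude P.
Equating the net (thermal + elastic) strains gives |α₁ − α₂|·ΔT = P·[1/(A₁E₁) + 1/(A₂E₂)].
|α₁ − α₂|·ΔT = 9.6×10⁻⁶ × 157 = 0.001507.
1/(A₁E₁) + 1/(A₂E₂) = 1/(1800×118×10³) + 1/(2300×46×10³) = 1.416×10⁻⁸ N⁻¹.
So P = 0.001507 / 1.416×10⁻⁸ = 106.4 kN.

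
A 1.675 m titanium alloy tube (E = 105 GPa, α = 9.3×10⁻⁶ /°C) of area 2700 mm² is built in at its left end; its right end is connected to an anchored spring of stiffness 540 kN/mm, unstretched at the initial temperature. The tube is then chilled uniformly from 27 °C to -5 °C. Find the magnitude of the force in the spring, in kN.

P ≈ 64.2 kN

Free thermal contraction: δ_free = αΔT L = 9.3×10⁻⁶ × 32 × 1675 = 0.4985 mm.
Let P be the tensile force in the spring. The tube extends elastically by PL/(AE) and the spring stretches by P/k; together these equal δ_free.
P [ L/(AE) + 1/k ] = δ_free → P [ 1675/(2700×105×10³) + 1/(540×10³) ] = 0.4985.
P = 0.4985 / 7.76×10⁻⁶ = 64240 N.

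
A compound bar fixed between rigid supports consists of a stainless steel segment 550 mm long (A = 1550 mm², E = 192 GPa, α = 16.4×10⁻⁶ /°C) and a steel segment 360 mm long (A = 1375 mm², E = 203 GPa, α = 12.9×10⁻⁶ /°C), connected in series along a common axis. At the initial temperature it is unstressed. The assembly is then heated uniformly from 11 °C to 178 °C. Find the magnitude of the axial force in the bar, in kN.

P ≈ 727 kN (compressive)

Free thermal expansion of the whole bar: Σ αᵢΔT Lᵢ = 16.4×10⁻⁶×167×550 + 12.9×10⁻⁶×167×360 = 2.282 mm.
The rigid supports impose zero overall length change; the single axial force P common to all segments must satisfy P Σ Lᵢ/(AᵢEᵢ) = δ_free.
The series flexibility is Σ Lᵢ/(AᵢEᵢ) = 550/(1550×192×10³) + 360/(1375×203×10³) = 3.138×10⁻⁶ mm/N.
So P = 2.282 / 3.138×10⁻⁶ = 727.2 kN, compressive.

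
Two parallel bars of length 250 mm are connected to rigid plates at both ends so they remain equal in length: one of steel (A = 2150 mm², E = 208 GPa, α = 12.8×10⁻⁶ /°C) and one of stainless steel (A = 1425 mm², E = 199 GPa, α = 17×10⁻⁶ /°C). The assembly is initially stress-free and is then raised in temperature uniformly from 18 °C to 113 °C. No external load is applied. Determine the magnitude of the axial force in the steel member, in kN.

P ≈ 69.2 kN (tensile in the steel)

The stainless steel has the larger α, so on heating it would change length more than the steel if both were free. The rigid plates force a common final length, so the stainless steel is put into compression and the steel into tension, with equal and opposite forces P (no external load).
Compatibility of the two members (thermal + elastic change equal): (α₁ − α₂)ΔT = P·[1/(A₁E₁) + 1/(A₂E₂)].
|α₁ − α₂|·ΔT = 4.2×10⁻⁶ × 95 = 0.000399.
1/(A₁E₁) + 1/(A₂E₂) = 1/(2150×208×10³) + 1/(1425×199×10³) = 5.763×10⁻⁹ N⁻¹.
P = 0.000399 / 5.763×10⁻⁹ = 69240 N = 69.24 kN.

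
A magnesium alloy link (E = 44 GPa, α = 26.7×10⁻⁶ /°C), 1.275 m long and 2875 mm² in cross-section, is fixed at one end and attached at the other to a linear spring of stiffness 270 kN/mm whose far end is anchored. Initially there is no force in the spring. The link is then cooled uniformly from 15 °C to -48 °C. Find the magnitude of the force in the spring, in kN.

P ≈ 156 kN

The unrestrained thermal change is αΔT L = 26.7×10⁻⁶ × 63 × 1275 = 2.145 mm.
Let P be the tensile force in the spring. The link extends elastically by PL/(AE) and the spring stretches by P/k; together these equal δ_free.
P [ L/(AE) + 1/k ] = δ_free → P [ 1275/(2875×44×10³) + 1/(270×10³) ] = 2.145.
P = 2.145 / 1.378×10⁻⁵ = 155600 N.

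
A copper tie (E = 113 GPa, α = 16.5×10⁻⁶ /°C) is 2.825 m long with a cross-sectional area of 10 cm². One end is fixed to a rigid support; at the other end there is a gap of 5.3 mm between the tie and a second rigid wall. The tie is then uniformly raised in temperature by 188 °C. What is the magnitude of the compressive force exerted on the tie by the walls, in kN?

P ≈ 139 kN

If the wall were absent the tie would grow by αΔT L = 16.5×10⁻⁶ × 188 × 2825 = 8.763 mm.
This exceeds the 5.3 mm gap, so the wall pushes back. The portion of expansion that must be recovered elastically is δ_free − gap = 8.763 − 5.3 = 3.463 mm.
Compatibility: PL/(AE) = 3.463 mm, so σ = P/A = E × (3.463/2825) = 138.5 MPa.
P = σA = 138.5 × 1000 = 138.5 kN.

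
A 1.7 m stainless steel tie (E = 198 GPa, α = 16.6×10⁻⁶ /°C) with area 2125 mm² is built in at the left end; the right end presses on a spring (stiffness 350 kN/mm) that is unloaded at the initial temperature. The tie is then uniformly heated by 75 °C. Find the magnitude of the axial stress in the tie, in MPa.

If the spring were absent the tie would lengthen by αΔT L = 16.6×10⁻⁶ × 75 × 1700 = 2.116 mm.
With a force P in the spring, the elastic change of the tie is PL/(AE) and that of the spring is P/k; compatibility requires their sum to equal δ_free.
So P = δ_free / [L/(AE) + 1/k] = 2.116 / [ 1700/(2125×198×10³) + 1/(350×10³) ].
P = 2.116 / 6.898×10⁻⁶ = 306800 N.
σ = P/A = 306800/2125 = 144.4 MPa.

σ ≈ 144 MPa (compressive)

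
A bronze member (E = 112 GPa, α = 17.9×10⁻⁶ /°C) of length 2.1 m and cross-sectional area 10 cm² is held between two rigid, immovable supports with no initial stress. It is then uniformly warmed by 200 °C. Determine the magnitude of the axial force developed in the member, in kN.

With zero net strain, σ = E·αΔT = 112 GPa × 17.9×10⁻⁶ × 200 = 401 MPa.
Axial force P = σA = 401 × 1000 = 401000 N = 401 kN, compressive.

P ≈ 401 kN (compressive)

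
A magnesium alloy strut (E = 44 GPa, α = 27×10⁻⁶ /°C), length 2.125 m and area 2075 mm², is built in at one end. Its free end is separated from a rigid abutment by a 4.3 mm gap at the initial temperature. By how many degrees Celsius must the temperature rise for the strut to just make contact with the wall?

ΔT ≈ 74.9 °C

The gap closes when αΔT L = 4.3 mm, since the strut is still unstressed at that instant.
So ΔT = g/(αL) = 4.3/(27×10⁻⁶ × 2125) = 74.95 °C.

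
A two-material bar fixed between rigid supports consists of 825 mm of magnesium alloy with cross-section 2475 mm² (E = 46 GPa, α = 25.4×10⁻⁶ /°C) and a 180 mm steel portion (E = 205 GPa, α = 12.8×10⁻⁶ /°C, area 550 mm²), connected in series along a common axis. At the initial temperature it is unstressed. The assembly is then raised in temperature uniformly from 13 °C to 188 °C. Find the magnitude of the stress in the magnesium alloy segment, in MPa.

σ ≈ 186 MPa (compressive)

With the walls removed the bar would change length by δ_free = Σ αᵢΔT Lᵢ = 25.4×10⁻⁶×175×825 + 12.8×10⁻⁶×175×180 = 4.07 mm.
The rigid supports impose zero overall length change; the single axial force P common to all segments must satisfy P Σ Lᵢ/(AᵢEᵢ) = δ_free.
The series flexibility is Σ Lᵢ/(AᵢEᵢ) = 825/(2475×46×10³) + 180/(550×205×10³) = 8.843×10⁻⁶ mm/N.
Hence P = δ_free / Σ(L/AE) = 4.07/8.843×10⁻⁶ = 460.3 kN (compressive).
σ_{magnesium alloy} = P / A = 460300 / 2475 = 186 MPa.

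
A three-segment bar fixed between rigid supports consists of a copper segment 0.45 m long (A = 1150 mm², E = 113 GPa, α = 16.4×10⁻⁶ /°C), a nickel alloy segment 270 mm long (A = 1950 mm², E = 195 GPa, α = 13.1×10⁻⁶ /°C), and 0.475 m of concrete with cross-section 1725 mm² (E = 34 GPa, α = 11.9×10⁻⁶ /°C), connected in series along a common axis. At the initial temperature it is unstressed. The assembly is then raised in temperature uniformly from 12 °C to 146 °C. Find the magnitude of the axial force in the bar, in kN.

P ≈ 181 kN (compressive)

With the walls removed the bar would change length by δ_free = Σ αᵢΔT Lᵢ = 16.4×10⁻⁶×134×450 + 13.1×10⁻⁶×134×270 + 11.9×10⁻⁶×134×475 = 2.22 mm.
The rigid supports impose zero overall length change; the single axial force P common to all segments must satisfy P Σ Lᵢ/(AᵢEᵢ) = δ_free.
The series flexibility is Σ Lᵢ/(AᵢEᵢ) = 450/(1150×113×10³) + 270/(1950×195×10³) + 475/(1725×34×10³) = 1.227×10⁻⁵ mm/N.
P = 2.22 / 1.227×10⁻⁵ = 180900 N = 180.9 kN, compressive.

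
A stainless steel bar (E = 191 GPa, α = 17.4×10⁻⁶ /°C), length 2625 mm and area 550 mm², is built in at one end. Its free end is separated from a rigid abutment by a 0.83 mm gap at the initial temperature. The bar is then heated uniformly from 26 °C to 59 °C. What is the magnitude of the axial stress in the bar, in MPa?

σ ≈ 49.3 MPa (compressive)

Unrestrained expansion: δ_free = αΔT L = 17.4×10⁻⁶ × 33 × 2625 = 1.507 mm.
After closing the 0.83 mm clearance, 1.507 − 0.83 = 0.6773 mm of expansion remains to be suppressed by the wall.
So σ = E(δ_free − g)/L = 191×10³ × 0.6773/2625 = 49.28 MPa.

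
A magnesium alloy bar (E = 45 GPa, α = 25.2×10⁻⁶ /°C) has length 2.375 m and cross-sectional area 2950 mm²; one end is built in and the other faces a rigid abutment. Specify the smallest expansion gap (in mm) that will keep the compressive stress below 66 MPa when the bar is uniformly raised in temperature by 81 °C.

With no wall the bar would lengthen by αΔT L = 25.2×10⁻⁶ × 81 × 2375 = 4.848 mm.
At the allowable stress the elastic shortening the wall may impose is σL/E = 66 × 2375 / (45×10³) = 3.483 mm.
The gap must absorb the remainder: g_min = 4.848 − 3.483 = 1.365 mm.

g ≈ 1.36 mm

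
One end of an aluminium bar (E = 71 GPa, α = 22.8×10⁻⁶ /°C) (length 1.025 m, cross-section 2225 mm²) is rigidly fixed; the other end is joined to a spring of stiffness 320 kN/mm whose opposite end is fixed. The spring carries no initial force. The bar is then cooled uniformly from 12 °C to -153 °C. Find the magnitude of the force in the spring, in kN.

Free thermal contraction: δ_free = αΔT L = 22.8×10⁻⁶ × 165 × 1025 = 3.856 mm.
Let P be the tensile force in the spring. The bar extends elastically by PL/(AE) and the spring stretches by P/k; together these equal δ_free.
So P = δ_free / [L/(AE) + 1/k] = 3.856 / [ 1025/(2225×71×10³) + 1/(320×10³) ].
P = 3.856 / 9.613×10⁻⁶ = 401100 N.

P ≈ 401 kN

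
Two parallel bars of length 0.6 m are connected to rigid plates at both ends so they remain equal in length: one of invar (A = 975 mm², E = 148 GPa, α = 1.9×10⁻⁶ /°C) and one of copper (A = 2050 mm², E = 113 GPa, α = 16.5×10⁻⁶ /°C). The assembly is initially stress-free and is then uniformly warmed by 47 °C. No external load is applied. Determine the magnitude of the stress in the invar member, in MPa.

σ ≈ 62.6 MPa (tensile)

Both members must finish at the same length. With the larger α, the copper tends to over-expand; the plates restrain it, putting the copper in compression and the invar in tension. With no external load the two internal forces are equal and opposite, magnitude P.
Compatibility of the two members (thermal + elastic change equal): (α₁ − α₂)ΔT = P·[1/(A₁E₁) + 1/(A₂E₂)].
|α₁ − α₂|·ΔT = 14.6×10⁻⁶ × 47 = 0.0006862.
1/(A₁E₁) + 1/(A₂E₂) = 1/(975×148×10³) + 1/(2050×113×10³) = 1.125×10⁻⁸ N⁻¹.
So P = 0.0006862 / 1.125×10⁻⁸ = 61.01 kN.
σ_{invar} = P/A₁ = 61010/975 = 62.58 MPa, tensile.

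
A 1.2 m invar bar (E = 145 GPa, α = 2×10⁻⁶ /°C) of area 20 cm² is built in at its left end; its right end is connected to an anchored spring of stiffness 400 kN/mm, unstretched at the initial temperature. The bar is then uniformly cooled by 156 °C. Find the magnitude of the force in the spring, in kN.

Free thermal contraction: δ_free = αΔT L = 2×10⁻⁶ × 156 × 1200 = 0.3744 mm.
Let P be the tensile force in the spring. The bar extends elastically by PL/(AE) and the spring stretches by P/k; together these equal δ_free.
So P = δ_free / [L/(AE) + 1/k] = 0.3744 / [ 1200/(2000×145×10³) + 1/(400×10³) ].
P = 0.3744 / 6.638×10⁻⁶ = 56400 N.

P ≈ 56.4 kN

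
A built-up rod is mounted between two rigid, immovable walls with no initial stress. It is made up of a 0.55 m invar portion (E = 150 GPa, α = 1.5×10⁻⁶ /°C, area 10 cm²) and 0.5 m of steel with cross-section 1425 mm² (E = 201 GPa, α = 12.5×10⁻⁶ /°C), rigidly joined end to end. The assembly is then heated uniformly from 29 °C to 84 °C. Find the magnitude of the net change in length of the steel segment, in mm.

With the walls removed the bar would change length by δ_free = Σ αᵢΔT Lᵢ = 1.5×10⁻⁶×55×550 + 12.5×10⁻⁶×55×500 = 0.3891 mm.
The rigid supports impose zero overall length change; the single axial force P common to all segments must satisfy P Σ Lᵢ/(AᵢEᵢ) = δ_free.
The series flexibility is Σ Lᵢ/(AᵢEᵢ) = 550/(1000×150×10³) + 500/(1425×201×10³) = 5.412×10⁻⁶ mm/N.
Hence P = δ_free / Σ(L/AE) = 0.3891/5.412×10⁻⁶ = 71.9 kN (compressive).
For the steel segment, free thermal change = 12.5×10⁻⁶×55×500 = 0.3438 mm and elastic change from P = 71900×500/(1425×201×10³) = 0.1255 mm; these oppose, so the net change is 0.218 mm (segment lengthens).

|ΔL| ≈ 0.218 mm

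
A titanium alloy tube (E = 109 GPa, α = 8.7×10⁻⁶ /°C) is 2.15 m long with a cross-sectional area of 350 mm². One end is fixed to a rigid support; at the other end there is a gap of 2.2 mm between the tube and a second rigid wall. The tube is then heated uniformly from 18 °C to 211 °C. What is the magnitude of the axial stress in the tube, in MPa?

If the wall were absent the tube would grow by αΔT L = 8.7×10⁻⁶ × 193 × 2150 = 3.61 mm.
This exceeds the 2.2 mm gap, so the wall pushes back. The portion of expansion that must be recovered elastically is δ_free − gap = 3.61 − 2.2 = 1.41 mm.
So σ = E(δ_free − g)/L = 109×10³ × 1.41/2150 = 71.49 MPa.

σ ≈ 71.5 MPa (compressive)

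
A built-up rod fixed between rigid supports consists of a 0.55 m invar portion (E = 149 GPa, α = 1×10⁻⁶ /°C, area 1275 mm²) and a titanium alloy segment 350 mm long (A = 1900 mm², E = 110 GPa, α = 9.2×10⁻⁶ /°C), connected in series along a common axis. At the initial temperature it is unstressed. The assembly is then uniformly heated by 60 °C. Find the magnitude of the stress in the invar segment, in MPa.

With the walls removed the bar would change length by δ_free = Σ αᵢΔT Lᵢ = 1×10⁻⁶×60×550 + 9.2×10⁻⁶×60×350 = 0.2262 mm.
The rigid supports impose zero overall length change; the single axial force P common to all segments must satisfy P Σ Lᵢ/(AᵢEᵢ) = δ_free.
The series flexibility is Σ Lᵢ/(AᵢEᵢ) = 550/(1275×149×10³) + 350/(1900×110×10³) = 4.57×10⁻⁶ mm/N.
So P = 0.2262 / 4.57×10⁻⁶ = 49.5 kN, compressive.
σ_{invar} = P / A = 49500 / 1275 = 38.82 MPa.

σ ≈ 38.8 MPa (compressive)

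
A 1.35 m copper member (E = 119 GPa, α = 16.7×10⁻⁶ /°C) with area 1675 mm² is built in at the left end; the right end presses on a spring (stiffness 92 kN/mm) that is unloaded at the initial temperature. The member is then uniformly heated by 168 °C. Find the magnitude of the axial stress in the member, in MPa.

The unrestrained thermal change is αΔT L = 16.7×10⁻⁶ × 168 × 1350 = 3.788 mm.
Let P be the compressive force at the spring. The member shortens elastically by PL/(AE) and the spring compresses by P/k; together these equal δ_free.
So P = δ_free / [L/(AE) + 1/k] = 3.788 / [ 1350/(1675×119×10³) + 1/(92×10³) ].
P = 3.788 / 1.764×10⁻⁵ = 214700 N.
σ = P/A = 214700/1675 = 128.2 MPa.

σ ≈ 128 MPa (compressive)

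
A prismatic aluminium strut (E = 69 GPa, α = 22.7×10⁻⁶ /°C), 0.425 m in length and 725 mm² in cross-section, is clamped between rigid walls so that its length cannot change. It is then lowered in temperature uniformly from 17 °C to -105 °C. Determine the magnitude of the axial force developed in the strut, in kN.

With zero net strain, σ = E·αΔT = 69 GPa × 22.7×10⁻⁶ × 122 = 191.1 MPa.
P = AEαΔT = 725 × 69×10³ × 22.7×10⁻⁶ × 122 = 138.5 kN (tensile).

P ≈ 139 kN (tensile)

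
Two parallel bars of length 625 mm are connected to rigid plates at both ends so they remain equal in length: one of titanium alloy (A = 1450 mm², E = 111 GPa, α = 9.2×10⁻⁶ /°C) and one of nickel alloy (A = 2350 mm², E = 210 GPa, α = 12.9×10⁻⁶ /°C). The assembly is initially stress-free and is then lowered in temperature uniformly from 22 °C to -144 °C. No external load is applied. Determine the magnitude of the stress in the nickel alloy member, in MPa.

σ ≈ 31.7 MPa (tensile)

Both members must finish at the same length. With the larger α, the nickel alloy tends to over-contract; the plates restrain it, putting the nickel alloy in tension and the titanium alloy in compression. With no external load the two internal forces are equal and opposite, magnitude P.
Setting the final lengths equal and cancelling L: (α₁ − α₂)ΔT = P/(A₁E₁) + P/(A₂E₂).
|α₁ − α₂|·ΔT = 3.7×10⁻⁶ × 166 = 0.0006142.
1/(A₁E₁) + 1/(A₂E₂) = 1/(1450×111×10³) + 1/(2350×210×10³) = 8.239×10⁻⁹ N⁻¹.
P = 0.0006142 / 8.239×10⁻⁹ = 74540 N = 74.54 kN.
σ_{nickel alloy} = P/A₂ = 74540/2350 = 31.72 MPa, tensile.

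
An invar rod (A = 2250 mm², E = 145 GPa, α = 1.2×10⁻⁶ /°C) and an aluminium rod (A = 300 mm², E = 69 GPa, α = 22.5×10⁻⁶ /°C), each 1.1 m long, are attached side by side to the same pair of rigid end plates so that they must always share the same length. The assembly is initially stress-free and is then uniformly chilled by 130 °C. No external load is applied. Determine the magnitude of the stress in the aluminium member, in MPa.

Both members must finish at the same length. With the larger α, the aluminium tends to over-contract; the plates restrain it, putting the aluminium in tension and the invar in compression. With no external load the two internal forces are equal and opposite, magnitude P.
Compatibility of the two members (thermal + elastic change equal): (α₁ − α₂)ΔT = P·[1/(A₁E₁) + 1/(A₂E₂)].
|α₁ − α₂|·ΔT = 21.3×10⁻⁶ × 130 = 0.002769.
1/(A₁E₁) + 1/(A₂E₂) = 1/(2250×145×10³) + 1/(300×69×10³) = 5.137×10⁻⁸ N⁻¹.
So P = 0.002769 / 5.137×10⁻⁸ = 53.9 kN.
σ_{aluminium} = P/A₂ = 53900/300 = 179.7 MPa, tensile.

σ ≈ 180 MPa (tensile)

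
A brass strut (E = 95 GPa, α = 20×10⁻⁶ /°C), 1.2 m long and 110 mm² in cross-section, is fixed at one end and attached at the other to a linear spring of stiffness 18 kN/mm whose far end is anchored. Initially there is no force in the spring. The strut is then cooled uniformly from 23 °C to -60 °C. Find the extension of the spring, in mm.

δ ≈ 0.649 mm

The unrestrained thermal change is αΔT L = 20×10⁻⁶ × 83 × 1200 = 1.992 mm.
With a force P in the spring, the elastic change of the strut is PL/(AE) and that of the spring is P/k; compatibility requires their sum to equal δ_free.
So P = δ_free / [L/(AE) + 1/k] = 1.992 / [ 1200/(110×95×10³) + 1/(18×10³) ].
P = 1.992 / 0.0001704 = 11690 N.
Spring extension = P/k = 11690/(18×10³) = 0.6495 mm.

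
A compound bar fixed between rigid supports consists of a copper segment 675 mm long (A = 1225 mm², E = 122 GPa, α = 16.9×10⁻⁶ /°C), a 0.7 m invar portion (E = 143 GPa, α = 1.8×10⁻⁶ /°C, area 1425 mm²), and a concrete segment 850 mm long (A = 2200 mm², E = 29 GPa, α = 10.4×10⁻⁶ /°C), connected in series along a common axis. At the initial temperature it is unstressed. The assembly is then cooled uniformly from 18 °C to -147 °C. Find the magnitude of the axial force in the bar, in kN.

With the walls removed the bar would change length by δ_free = Σ αᵢΔT Lᵢ = 16.9×10⁻⁶×165×675 + 1.8×10⁻⁶×165×700 + 10.4×10⁻⁶×165×850 = 3.549 mm.
Since the ends are fixed, an axial force P builds up, equal in every segment, with P · Σ Lᵢ/(AᵢEᵢ) = δ_free.
Σ Lᵢ/(AᵢEᵢ) = 675/(1225×122×10³) + 700/(1425×143×10³) + 850/(2200×29×10³) = 2.127×10⁻⁵ mm/N.
Hence P = δ_free / Σ(L/AE) = 3.549/2.127×10⁻⁵ = 166.8 kN (tensile).

P ≈ 167 kN (tensile)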